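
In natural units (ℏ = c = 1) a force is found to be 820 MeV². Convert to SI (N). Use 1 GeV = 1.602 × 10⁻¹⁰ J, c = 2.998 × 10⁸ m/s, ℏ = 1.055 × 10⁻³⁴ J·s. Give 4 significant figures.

Force is [E]/[L] = [E]²/(ℏc); restore (ℏc)⁻¹.
1 GeV² → 1/(ℏc) × (1 GeV in J)² = 8.114 × 10⁵ N.
Convert the energy scale: 820 MeV² = 8.20 × 10⁻⁴ GeV².
Result: 8.20 × 10⁻⁴ × 8.114 × 10⁵ = 665.4 N.

665.4 N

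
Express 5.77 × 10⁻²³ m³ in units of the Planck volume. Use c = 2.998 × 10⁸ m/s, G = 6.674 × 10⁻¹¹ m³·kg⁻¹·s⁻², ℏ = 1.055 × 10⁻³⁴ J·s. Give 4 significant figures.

1.366 × 10⁸²

Planck volume: V_P = (ℏG/c³)^(3/2) = 4.224 × 10⁻¹⁰⁵ m³.
5.77 × 10⁻²³ / 4.224 × 10⁻¹⁰⁵ = 1.366 × 10⁸²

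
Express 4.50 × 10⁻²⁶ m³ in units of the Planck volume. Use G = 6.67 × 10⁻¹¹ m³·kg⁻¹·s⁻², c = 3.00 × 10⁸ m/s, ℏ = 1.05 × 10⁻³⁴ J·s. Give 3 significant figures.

Planck volume: V_P = (ℏG/c³)^(3/2) = 4.18 × 10⁻¹⁰⁵ m³.
4.50 × 10⁻²⁶ / 4.18 × 10⁻¹⁰⁵ = 1.08 × 10⁷⁹

1.08 × 10⁷⁹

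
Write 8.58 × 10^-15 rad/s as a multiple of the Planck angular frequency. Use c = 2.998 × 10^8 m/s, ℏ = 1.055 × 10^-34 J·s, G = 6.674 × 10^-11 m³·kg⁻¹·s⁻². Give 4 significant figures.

Planck angular frequency: ω_P = √(c⁵/(ℏG)) = 1.855 × 10^43 rad/s.
8.58 × 10^-15 / 1.855 × 10^43 = 4.626 × 10^-58

4.626 × 10^-58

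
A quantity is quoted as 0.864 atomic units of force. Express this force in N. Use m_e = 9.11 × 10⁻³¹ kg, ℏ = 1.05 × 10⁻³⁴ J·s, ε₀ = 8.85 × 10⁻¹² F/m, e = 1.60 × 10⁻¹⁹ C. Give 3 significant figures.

7.20 × 10⁻⁸ N

One atomic unit of force: F_au = E_h/a₀ = m_e²e⁶/((4πε₀)³ℏ⁴) = 8.33 × 10⁻⁸ N.
0.864 × 8.33 × 10⁻⁸ N = 7.20 × 10⁻⁸ N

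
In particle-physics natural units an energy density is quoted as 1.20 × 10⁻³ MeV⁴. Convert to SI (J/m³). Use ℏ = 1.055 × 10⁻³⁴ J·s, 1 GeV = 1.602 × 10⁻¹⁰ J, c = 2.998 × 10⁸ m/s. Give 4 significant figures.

[E]/[L]³ = [E]⁴/(ℏc)³; restore (ℏc)⁻³.
1 GeV⁴ → 1/(ℏc)³ × (1 GeV in J)⁴ = 2.082 × 10³⁷ J/m³.
Convert the energy scale: 1.20 × 10⁻³ MeV⁴ = 1.20 × 10⁻¹⁵ GeV⁴.
Result: 1.20 × 10⁻¹⁵ × 2.082 × 10³⁷ = 2.498 × 10²² J/m³.

2.498 × 10²² J/m³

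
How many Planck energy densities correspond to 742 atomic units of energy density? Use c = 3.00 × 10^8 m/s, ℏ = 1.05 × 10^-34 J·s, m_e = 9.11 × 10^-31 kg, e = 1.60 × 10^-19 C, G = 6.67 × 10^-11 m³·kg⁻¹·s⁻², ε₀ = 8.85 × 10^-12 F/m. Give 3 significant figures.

4.78 × 10^-98

atomic unit of energy density: u_au = E_h/a₀³ = m_e⁴e¹⁰/((4πε₀)⁵ℏ⁸) = 3.01 × 10^13 J/m³
Planck energy density: u_P = c⁷/(ℏG²) = 4.68 × 10^113 J/m³
742 × 3.01 × 10^13 / 4.68 × 10^113 = 4.78 × 10^-98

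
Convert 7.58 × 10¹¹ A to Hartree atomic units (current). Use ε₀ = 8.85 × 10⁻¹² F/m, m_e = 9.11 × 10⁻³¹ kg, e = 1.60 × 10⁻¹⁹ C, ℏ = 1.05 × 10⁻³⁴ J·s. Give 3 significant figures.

atomic unit of electric current: I_au = e E_h/ℏ = m_e e⁵/((4πε₀)²ℏ³) = 6.67 × 10⁻³ A.
7.58 × 10¹¹ / 6.67 × 10⁻³ = 1.14 × 10¹⁴

1.14 × 10¹⁴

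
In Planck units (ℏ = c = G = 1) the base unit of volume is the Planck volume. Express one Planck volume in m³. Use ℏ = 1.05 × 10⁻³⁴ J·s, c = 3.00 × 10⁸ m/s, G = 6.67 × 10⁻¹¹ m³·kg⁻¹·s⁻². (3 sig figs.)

4.18 × 10⁻¹⁰⁵ m³

V_P = (ℏG/c³)^(3/2)
  = √(1.75 × 10⁻²⁰⁹)
  = 4.18 × 10⁻¹⁰⁵ m³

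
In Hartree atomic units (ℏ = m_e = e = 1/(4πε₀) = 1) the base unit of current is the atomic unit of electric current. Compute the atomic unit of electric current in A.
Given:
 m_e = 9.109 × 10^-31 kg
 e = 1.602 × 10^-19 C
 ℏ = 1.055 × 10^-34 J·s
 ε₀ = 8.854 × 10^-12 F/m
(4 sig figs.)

6.612 × 10^-3 A

I_au = e E_h/ℏ = m_e e⁵/((4πε₀)²ℏ³)
E_h = 4.354 × 10^-18 J
e·E_h/ℏ = 6.612 × 10^-3 A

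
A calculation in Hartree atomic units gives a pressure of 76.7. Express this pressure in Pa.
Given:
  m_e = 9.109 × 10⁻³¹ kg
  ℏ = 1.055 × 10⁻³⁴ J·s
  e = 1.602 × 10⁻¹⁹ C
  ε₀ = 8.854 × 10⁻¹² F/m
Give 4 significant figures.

2.247 × 10¹⁵ Pa

One atomic unit of pressure: P_au = E_h/a₀³ = m_e⁴e¹⁰/((4πε₀)⁵ℏ⁸) = 2.929 × 10¹³ Pa.
76.7 × 2.929 × 10¹³ Pa = 2.247 × 10¹⁵ Pa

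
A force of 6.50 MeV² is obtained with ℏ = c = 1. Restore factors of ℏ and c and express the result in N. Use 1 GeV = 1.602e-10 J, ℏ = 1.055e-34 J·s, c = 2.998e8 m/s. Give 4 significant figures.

Force is [E]/[L] = [E]²/(ℏc); restore (ℏc)⁻¹.
1 GeV² → 1/(ℏc) × (1 GeV in J)² = 8.114e5 N.
Convert the energy scale: 6.50 MeV² = 6.50e-6 GeV².
Result: 6.50e-6 × 8.114e5 = 5.274 N.

5.274 N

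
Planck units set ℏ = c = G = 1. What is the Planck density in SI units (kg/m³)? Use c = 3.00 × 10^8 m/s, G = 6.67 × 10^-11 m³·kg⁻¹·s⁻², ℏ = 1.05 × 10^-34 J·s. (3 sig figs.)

5.20 × 10^96 kg/m³

The unique combination of the constants set to 1 with dimensions of density is ρ_P = c⁵/(ℏG²).
  = 2.43 × 10^42 / 4.67 × 10^-55
  = 5.20 × 10^96 kg/m³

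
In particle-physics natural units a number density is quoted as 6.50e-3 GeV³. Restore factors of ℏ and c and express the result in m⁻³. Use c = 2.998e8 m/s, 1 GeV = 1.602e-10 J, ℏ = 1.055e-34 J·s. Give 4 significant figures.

Number density is [L]⁻³ = [E]³/(ℏc)³.
1 GeV³ → 1/(ℏc)³ × (1 GeV in J)³ = 1.299e47 m⁻³.
Result: 6.50e-3 × 1.299e47 = 8.446e44 m⁻³.

8.446e44 m⁻³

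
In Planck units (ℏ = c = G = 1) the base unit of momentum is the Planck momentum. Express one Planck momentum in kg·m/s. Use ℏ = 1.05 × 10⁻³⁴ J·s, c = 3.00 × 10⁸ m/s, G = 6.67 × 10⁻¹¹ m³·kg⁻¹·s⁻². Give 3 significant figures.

6.52 kg·m/s

p_P = √(ℏc³/G)
  = √(42.5)
  = 6.52 kg·m/s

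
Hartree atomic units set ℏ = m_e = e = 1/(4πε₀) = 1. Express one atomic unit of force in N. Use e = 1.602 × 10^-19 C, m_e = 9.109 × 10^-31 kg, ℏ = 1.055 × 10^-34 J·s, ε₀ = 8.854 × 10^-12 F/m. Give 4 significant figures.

The unique combination of the constants set to 1 with dimensions of force is F_au = E_h/a₀ = m_e²e⁶/((4πε₀)³ℏ⁴).
E_h = 4.354 × 10^-18 J
a₀ = 5.297 × 10^-11 m
E_h/a₀ = 8.220 × 10^-8 N

8.220 × 10^-8 N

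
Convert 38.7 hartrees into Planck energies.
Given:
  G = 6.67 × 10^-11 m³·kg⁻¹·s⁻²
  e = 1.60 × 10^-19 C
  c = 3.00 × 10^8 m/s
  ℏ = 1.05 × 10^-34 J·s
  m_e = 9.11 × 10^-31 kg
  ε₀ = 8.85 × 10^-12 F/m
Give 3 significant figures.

hartree: E_h = m_e e⁴/(4πε₀ℏ)² = 4.38 × 10^-18 J
Planck energy: E_P = √(ℏc⁵/G) = 1.96 × 10^9 J
38.7 × 4.38 × 10^-18 / 1.96 × 10^9 = 8.66 × 10^-26

8.66 × 10^-26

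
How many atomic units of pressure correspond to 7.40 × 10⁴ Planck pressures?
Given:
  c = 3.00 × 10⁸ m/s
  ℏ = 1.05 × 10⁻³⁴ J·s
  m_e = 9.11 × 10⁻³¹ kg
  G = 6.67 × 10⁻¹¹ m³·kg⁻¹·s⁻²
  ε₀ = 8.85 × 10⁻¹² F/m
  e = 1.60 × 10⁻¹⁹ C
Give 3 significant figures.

1.15 × 10¹⁰⁵

Planck pressure: p_P = c⁷/(ℏG²) = 4.68 × 10¹¹³ Pa
atomic unit of pressure: P_au = E_h/a₀³ = m_e⁴e¹⁰/((4πε₀)⁵ℏ⁸) = 3.01 × 10¹³ Pa
7.40 × 10⁴ × 4.68 × 10¹¹³ / 3.01 × 10¹³ = 1.15 × 10¹⁰⁵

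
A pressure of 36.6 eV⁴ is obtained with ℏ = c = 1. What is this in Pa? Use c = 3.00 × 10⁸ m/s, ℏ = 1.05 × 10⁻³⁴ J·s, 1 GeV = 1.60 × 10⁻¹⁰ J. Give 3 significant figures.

Pressure is [E]/[L]³ = [E]⁴/(ℏc)³.
1 GeV⁴ → 1/(ℏc)³ × (1 GeV in J)⁴ = 2.10 × 10³⁷ Pa.
Convert the energy scale: 36.6 eV⁴ = 3.66 × 10⁻³⁵ GeV⁴.
Result: 3.66 × 10⁻³⁵ × 2.10 × 10³⁷ = 767 Pa.

767 Pa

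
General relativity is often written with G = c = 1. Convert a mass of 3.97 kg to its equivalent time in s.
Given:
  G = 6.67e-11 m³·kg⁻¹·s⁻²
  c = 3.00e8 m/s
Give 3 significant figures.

Mass → time via G/c³.
3.97 kg × (G/c³) = 9.81e-36 s

9.81e-36 s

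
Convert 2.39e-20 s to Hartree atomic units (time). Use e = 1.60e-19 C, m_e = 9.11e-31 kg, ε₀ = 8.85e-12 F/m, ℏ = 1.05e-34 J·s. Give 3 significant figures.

atomic unit of time: τ_au = (4πε₀)²ℏ³/(m_e e⁴) = 2.40e-17 s.
2.39e-20 / 2.40e-17 = 9.97e-4

9.97e-4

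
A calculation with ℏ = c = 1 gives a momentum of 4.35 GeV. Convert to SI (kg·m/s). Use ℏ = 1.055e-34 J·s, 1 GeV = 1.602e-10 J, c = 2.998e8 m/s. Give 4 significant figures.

2.324e-18 kg·m/s

Momentum is [E]/c; divide by c.
1 GeV → 1/c × (1 GeV in J) = 5.344e-19 kg·m/s.
Result: 4.35 × 5.344e-19 = 2.324e-18 kg·m/s.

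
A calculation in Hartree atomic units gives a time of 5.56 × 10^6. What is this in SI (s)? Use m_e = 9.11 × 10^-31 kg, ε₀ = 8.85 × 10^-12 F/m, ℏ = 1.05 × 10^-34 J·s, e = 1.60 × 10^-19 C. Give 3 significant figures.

One atomic unit of time: τ_au = (4πε₀)²ℏ³/(m_e e⁴) = 2.40 × 10^-17 s.
5.56 × 10^6 × 2.40 × 10^-17 s = 1.33 × 10^-10 s

1.33 × 10^-10 s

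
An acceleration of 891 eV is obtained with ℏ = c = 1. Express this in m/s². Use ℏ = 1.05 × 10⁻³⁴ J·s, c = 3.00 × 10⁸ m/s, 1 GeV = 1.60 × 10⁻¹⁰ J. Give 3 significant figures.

Acceleration is [L]/[T]² = c·[E]/ℏ.
1 GeV → c/ℏ × (1 GeV in J) = 4.57 × 10³² m/s².
Convert the energy scale: 891 eV = 8.91 × 10⁻⁷ GeV.
Result: 8.91 × 10⁻⁷ × 4.57 × 10³² = 4.07 × 10²⁶ m/s².

4.07 × 10²⁶ m/s²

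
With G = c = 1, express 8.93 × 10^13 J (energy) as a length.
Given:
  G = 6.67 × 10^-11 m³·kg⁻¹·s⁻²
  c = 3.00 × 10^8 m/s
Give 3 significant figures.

Energy → length via G/c⁴.
8.93 × 10^13 J × (G/c⁴) = 7.35 × 10^-31 m

7.35 × 10^-31 m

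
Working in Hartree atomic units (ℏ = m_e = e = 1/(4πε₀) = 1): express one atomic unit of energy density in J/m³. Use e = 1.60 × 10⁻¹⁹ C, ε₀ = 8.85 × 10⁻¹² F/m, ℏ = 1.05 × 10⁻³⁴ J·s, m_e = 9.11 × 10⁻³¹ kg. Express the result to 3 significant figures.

Dimensional analysis gives u_au = E_h/a₀³ = m_e⁴e¹⁰/((4πε₀)⁵ℏ⁸).
E_h = 4.38 × 10⁻¹⁸ J
a₀ = 5.26 × 10⁻¹¹ m
E_h/a₀³ = 3.01 × 10¹³ J/m³

3.01 × 10¹³ J/m³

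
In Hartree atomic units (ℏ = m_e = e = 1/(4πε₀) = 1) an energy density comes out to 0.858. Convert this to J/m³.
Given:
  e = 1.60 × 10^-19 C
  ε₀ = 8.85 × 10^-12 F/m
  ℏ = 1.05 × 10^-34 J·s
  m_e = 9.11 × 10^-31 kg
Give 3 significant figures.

2.59 × 10^13 J/m³

One atomic unit of energy density: u_au = E_h/a₀³ = m_e⁴e¹⁰/((4πε₀)⁵ℏ⁸) = 3.01 × 10^13 J/m³.
0.858 × 3.01 × 10^13 J/m³ = 2.59 × 10^13 J/m³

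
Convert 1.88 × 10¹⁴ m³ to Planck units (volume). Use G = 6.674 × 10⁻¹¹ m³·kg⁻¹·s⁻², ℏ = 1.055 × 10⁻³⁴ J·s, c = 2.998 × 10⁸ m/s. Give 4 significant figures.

Planck volume: V_P = (ℏG/c³)^(3/2) = 4.224 × 10⁻¹⁰⁵ m³.
1.88 × 10¹⁴ / 4.224 × 10⁻¹⁰⁵ = 4.451 × 10¹¹⁸

4.451 × 10¹¹⁸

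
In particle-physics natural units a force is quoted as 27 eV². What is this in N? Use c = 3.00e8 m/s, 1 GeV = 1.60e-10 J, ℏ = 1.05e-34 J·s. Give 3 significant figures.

2.19e-11 N

Force is [E]/[L] = [E]²/(ℏc); restore (ℏc)⁻¹.
1 GeV² → 1/(ℏc) × (1 GeV in J)² = 8.13e5 N.
Convert the energy scale: 27 eV² = 2.70e-17 GeV².
Result: 2.70e-17 × 8.13e5 = 2.19e-11 N.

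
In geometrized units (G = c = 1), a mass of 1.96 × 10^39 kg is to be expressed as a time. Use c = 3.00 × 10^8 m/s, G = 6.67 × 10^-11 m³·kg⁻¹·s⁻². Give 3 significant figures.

4.84 × 10^3 s

Mass → time via G/c³.
1.96 × 10^39 kg × (G/c³) = 4.84 × 10^3 s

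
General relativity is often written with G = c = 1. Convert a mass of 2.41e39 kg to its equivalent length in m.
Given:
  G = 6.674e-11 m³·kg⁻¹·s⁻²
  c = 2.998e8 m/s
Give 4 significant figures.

In G = c = 1 units mass has dimensions of length; the conversion factor is G/c².
2.41e39 kg × (G/c²) = 1.790e12 m

1.790e12 m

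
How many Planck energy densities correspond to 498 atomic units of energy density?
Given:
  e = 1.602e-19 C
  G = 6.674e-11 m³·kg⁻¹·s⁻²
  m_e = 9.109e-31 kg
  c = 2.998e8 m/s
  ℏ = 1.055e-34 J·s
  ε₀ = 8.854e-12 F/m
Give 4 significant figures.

3.149e-98

atomic unit of energy density: u_au = E_h/a₀³ = m_e⁴e¹⁰/((4πε₀)⁵ℏ⁸) = 2.929e13 J/m³
Planck energy density: u_P = c⁷/(ℏG²) = 4.632e113 J/m³
498 × 2.929e13 / 4.632e113 = 3.149e-98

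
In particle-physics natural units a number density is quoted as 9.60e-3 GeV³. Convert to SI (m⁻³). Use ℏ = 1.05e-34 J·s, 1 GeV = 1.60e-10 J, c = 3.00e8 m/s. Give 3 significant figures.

1.26e45 m⁻³

Number density is [L]⁻³ = [E]³/(ℏc)³.
1 GeV³ → 1/(ℏc)³ × (1 GeV in J)³ = 1.31e47 m⁻³.
Result: 9.60e-3 × 1.31e47 = 1.26e45 m⁻³.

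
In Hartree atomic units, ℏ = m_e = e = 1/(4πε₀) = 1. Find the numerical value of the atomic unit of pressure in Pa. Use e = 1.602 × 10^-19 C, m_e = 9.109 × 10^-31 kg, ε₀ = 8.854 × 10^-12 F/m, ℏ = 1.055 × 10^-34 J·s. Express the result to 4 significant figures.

2.929 × 10^13 Pa

From ℏ = m_e = e = 1/(4πε₀) = 1 the pressure scale is P_au = E_h/a₀³ = m_e⁴e¹⁰/((4πε₀)⁵ℏ⁸).
E_h = 4.354 × 10^-18 J
a₀ = 5.297 × 10^-11 m
E_h/a₀³ = 2.929 × 10^13 Pa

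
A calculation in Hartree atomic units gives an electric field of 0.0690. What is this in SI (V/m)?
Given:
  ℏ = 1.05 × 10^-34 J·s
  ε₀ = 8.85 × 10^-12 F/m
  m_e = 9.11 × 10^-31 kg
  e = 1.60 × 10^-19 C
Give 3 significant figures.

3.59 × 10^10 V/m

One atomic unit of electric field: E_au = E_h/(e a₀) = m_e²e⁵/((4πε₀)³ℏ⁴) = 5.20 × 10^11 V/m.
0.0690 × 5.20 × 10^11 V/m = 3.59 × 10^10 V/m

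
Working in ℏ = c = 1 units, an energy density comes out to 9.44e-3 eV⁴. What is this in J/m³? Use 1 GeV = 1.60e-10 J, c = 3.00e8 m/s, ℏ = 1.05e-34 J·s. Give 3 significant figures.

[E]/[L]³ = [E]⁴/(ℏc)³; restore (ℏc)⁻³.
1 GeV⁴ → 1/(ℏc)³ × (1 GeV in J)⁴ = 2.10e37 J/m³.
Convert the energy scale: 9.44e-3 eV⁴ = 9.44e-39 GeV⁴.
Result: 9.44e-39 × 2.10e37 = 0.198 J/m³.

0.198 J/m³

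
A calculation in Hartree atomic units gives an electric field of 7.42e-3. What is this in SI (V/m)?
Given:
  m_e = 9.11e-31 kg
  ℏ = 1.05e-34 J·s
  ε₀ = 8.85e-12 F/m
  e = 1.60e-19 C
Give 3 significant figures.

One atomic unit of electric field: E_au = E_h/(e a₀) = m_e²e⁵/((4πε₀)³ℏ⁴) = 5.20e11 V/m.
7.42e-3 × 5.20e11 V/m = 3.86e9 V/m

3.86e9 V/m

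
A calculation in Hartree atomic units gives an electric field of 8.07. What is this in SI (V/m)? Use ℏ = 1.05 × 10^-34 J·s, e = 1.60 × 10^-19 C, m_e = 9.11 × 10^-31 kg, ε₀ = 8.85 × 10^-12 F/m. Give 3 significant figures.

4.20 × 10^12 V/m

One atomic unit of electric field: E_au = E_h/(e a₀) = m_e²e⁵/((4πε₀)³ℏ⁴) = 5.20 × 10^11 V/m.
8.07 × 5.20 × 10^11 V/m = 4.20 × 10^12 V/m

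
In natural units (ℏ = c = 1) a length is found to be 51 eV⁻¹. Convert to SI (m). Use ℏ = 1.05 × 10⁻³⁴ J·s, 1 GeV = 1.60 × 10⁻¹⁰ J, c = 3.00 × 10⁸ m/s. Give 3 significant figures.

A length is [E]⁻¹ in ℏ=c=1; restore one factor of ℏc.
1 GeV⁻¹ → ℏc × (1 GeV in J)⁻¹ = 1.97 × 10⁻¹⁶ m.
Convert the energy scale: 51 eV⁻¹ = 5.10 × 10¹⁰ GeV⁻¹.
Result: 5.10 × 10¹⁰ × 1.97 × 10⁻¹⁶ = 1.00 × 10⁻⁵ m.

1.00 × 10⁻⁵ m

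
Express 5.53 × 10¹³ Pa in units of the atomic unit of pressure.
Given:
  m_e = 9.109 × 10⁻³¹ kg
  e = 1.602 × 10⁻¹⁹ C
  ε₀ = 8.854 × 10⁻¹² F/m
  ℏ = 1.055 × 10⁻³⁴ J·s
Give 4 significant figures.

atomic unit of pressure: P_au = E_h/a₀³ = m_e⁴e¹⁰/((4πε₀)⁵ℏ⁸) = 2.929 × 10¹³ Pa.
5.53 × 10¹³ / 2.929 × 10¹³ = 1.888

1.888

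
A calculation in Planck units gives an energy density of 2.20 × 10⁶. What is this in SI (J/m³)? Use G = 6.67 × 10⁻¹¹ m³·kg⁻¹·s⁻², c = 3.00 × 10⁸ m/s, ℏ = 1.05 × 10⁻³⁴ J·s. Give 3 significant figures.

1.03 × 10¹²⁰ J/m³

One Planck energy density: u_P = c⁷/(ℏG²) = 4.68 × 10¹¹³ J/m³.
2.20 × 10⁶ × 4.68 × 10¹¹³ J/m³ = 1.03 × 10¹²⁰ J/m³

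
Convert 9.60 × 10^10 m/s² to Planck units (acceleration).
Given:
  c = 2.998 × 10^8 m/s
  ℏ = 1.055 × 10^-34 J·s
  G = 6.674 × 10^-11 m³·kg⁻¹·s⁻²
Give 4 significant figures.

Planck acceleration: a_P = √(c⁷/(ℏG)) = 5.560 × 10^51 m/s².
9.60 × 10^10 / 5.560 × 10^51 = 1.727 × 10^-41

1.727 × 10^-41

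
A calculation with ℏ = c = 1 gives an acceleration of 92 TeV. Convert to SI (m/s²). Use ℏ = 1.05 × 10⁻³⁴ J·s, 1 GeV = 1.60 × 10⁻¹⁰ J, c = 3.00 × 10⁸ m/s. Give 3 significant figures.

Acceleration is [L]/[T]² = c·[E]/ℏ.
1 GeV → c/ℏ × (1 GeV in J) = 4.57 × 10³² m/s².
Convert the energy scale: 92 TeV = 9.20 × 10⁴ GeV.
Result: 9.20 × 10⁴ × 4.57 × 10³² = 4.21 × 10³⁷ m/s².

4.21 × 10³⁷ m/s²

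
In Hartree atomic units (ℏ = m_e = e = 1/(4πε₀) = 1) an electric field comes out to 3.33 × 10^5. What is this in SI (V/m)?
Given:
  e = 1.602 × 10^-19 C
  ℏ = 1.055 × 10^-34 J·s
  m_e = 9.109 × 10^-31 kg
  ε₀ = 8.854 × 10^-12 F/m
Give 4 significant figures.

1.709 × 10^17 V/m

One atomic unit of electric field: E_au = E_h/(e a₀) = m_e²e⁵/((4πε₀)³ℏ⁴) = 5.131 × 10^11 V/m.
3.33 × 10^5 × 5.131 × 10^11 V/m = 1.709 × 10^17 V/m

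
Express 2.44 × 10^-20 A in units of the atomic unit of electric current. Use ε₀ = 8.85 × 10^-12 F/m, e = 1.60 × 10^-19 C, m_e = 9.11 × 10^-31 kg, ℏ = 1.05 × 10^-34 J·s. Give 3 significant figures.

3.66 × 10^-18

atomic unit of electric current: I_au = e E_h/ℏ = m_e e⁵/((4πε₀)²ℏ³) = 6.67 × 10^-3 A.
2.44 × 10^-20 / 6.67 × 10^-3 = 3.66 × 10^-18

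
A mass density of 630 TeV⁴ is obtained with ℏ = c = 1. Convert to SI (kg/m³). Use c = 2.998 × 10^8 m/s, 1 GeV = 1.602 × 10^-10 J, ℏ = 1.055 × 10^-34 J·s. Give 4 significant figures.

Mass density is [E]/(c²[L]³) = [E]⁴/(ℏ³c⁵).
1 GeV⁴ → 1/(ℏ³c⁵) × (1 GeV in J)⁴ = 2.316 × 10^20 kg/m³.
Convert the energy scale: 630 TeV⁴ = 6.30 × 10^14 GeV⁴.
Result: 6.30 × 10^14 × 2.316 × 10^20 = 1.459 × 10^35 kg/m³.

1.459 × 10^35 kg/m³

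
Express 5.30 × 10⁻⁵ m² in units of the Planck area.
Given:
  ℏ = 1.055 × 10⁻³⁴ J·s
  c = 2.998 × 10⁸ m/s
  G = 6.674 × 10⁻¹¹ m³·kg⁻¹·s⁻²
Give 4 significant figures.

Planck area: A_P = ℏG/c³ = 2.613 × 10⁻⁷⁰ m².
5.30 × 10⁻⁵ / 2.613 × 10⁻⁷⁰ = 2.028 × 10⁶⁵

2.028 × 10⁶⁵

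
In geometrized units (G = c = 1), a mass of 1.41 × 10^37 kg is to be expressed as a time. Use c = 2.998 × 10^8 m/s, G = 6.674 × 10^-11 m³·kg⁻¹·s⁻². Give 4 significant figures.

Mass → time via G/c³.
1.41 × 10^37 kg × (G/c³) = 34.92 s

34.92 s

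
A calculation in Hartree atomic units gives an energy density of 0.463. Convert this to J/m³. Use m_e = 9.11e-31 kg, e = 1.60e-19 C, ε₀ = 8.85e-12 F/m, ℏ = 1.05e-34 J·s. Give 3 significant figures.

1.40e13 J/m³

One atomic unit of energy density: u_au = E_h/a₀³ = m_e⁴e¹⁰/((4πε₀)⁵ℏ⁸) = 3.01e13 J/m³.
0.463 × 3.01e13 J/m³ = 1.40e13 J/m³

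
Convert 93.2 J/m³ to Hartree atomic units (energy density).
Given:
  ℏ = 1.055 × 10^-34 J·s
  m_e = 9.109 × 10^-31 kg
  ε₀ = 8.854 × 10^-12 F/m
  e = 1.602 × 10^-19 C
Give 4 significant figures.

3.182 × 10^-12

atomic unit of energy density: u_au = E_h/a₀³ = m_e⁴e¹⁰/((4πε₀)⁵ℏ⁸) = 2.929 × 10^13 J/m³.
93.2 / 2.929 × 10^13 = 3.182 × 10^-12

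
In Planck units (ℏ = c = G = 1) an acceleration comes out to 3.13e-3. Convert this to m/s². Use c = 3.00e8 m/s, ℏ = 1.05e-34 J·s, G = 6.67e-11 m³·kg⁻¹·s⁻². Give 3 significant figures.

One Planck acceleration: a_P = √(c⁷/(ℏG)) = 5.59e51 m/s².
3.13e-3 × 5.59e51 m/s² = 1.75e49 m/s²

1.75e49 m/s²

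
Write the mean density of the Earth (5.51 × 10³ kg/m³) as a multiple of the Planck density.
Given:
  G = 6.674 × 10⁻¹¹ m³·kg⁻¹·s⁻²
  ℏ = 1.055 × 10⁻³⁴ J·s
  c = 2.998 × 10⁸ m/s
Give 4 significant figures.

Planck density: ρ_P = c⁵/(ℏG²) = 5.154 × 10⁹⁶ kg/m³.
5.51 × 10³ / 5.154 × 10⁹⁶ = 1.069 × 10⁻⁹³

1.069 × 10⁻⁹³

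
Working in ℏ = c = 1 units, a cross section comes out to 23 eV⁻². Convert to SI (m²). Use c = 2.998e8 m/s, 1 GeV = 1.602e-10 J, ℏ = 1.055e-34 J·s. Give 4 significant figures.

8.965e-13 m²

Area is [L]² = [E]⁻²·(ℏc)²; restore (ℏc)².
1 GeV⁻² → (ℏc)² × (1 GeV in J)⁻² = 3.898e-32 m².
Convert the energy scale: 23 eV⁻² = 2.30e19 GeV⁻².
Result: 2.30e19 × 3.898e-32 = 8.965e-13 m².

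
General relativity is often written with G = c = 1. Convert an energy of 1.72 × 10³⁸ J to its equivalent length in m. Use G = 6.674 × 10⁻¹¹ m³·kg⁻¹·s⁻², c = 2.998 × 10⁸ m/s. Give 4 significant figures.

Energy → length via G/c⁴.
1.72 × 10³⁸ J × (G/c⁴) = 1.421 × 10⁻⁶ m

1.421 × 10⁻⁶ m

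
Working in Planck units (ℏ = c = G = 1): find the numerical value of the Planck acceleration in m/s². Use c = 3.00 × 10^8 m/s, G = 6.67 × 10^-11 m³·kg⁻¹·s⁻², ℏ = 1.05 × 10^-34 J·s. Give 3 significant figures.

5.59 × 10^51 m/s²

From ℏ = c = G = 1 the acceleration scale is a_P = √(c⁷/(ℏG)).
  = √(3.12 × 10^103)
  = 5.59 × 10^51 m/s²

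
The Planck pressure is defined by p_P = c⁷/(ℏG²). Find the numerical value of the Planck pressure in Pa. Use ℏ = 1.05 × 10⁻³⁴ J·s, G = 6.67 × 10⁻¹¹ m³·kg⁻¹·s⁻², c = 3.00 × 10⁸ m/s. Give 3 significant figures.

p_P = c⁷/(ℏG²)
  = 2.19 × 10⁵⁹ / 4.67 × 10⁻⁵⁵
  = 4.68 × 10¹¹³ Pa

4.68 × 10¹¹³ Pa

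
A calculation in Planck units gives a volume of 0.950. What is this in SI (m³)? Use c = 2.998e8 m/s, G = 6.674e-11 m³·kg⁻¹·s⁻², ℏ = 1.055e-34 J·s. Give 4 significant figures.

4.013e-105 m³

One Planck volume: V_P = (ℏG/c³)^(3/2) = 4.224e-105 m³.
0.950 × 4.224e-105 m³ = 4.013e-105 m³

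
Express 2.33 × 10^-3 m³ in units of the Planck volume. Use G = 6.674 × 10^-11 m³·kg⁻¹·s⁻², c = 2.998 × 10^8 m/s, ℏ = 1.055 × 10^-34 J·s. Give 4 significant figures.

Planck volume: V_P = (ℏG/c³)^(3/2) = 4.224 × 10^-105 m³.
2.33 × 10^-3 / 4.224 × 10^-105 = 5.516 × 10^101

5.516 × 10^101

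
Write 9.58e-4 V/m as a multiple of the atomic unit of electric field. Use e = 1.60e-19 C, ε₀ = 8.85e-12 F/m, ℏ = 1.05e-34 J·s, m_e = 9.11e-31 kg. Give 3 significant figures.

1.84e-15

atomic unit of electric field: E_au = E_h/(e a₀) = m_e²e⁵/((4πε₀)³ℏ⁴) = 5.20e11 V/m.
9.58e-4 / 5.20e11 = 1.84e-15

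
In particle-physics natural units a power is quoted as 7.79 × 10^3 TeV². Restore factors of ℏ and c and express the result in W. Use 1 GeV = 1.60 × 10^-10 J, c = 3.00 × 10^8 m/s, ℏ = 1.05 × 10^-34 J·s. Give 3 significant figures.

Power is [E]/[T] = [E]²/ℏ.
1 GeV² → 1/ℏ × (1 GeV in J)² = 2.44 × 10^14 W.
Convert the energy scale: 7.79 × 10^3 TeV² = 7.79 × 10^9 GeV².
Result: 7.79 × 10^9 × 2.44 × 10^14 = 1.90 × 10^24 W.

1.90 × 10^24 W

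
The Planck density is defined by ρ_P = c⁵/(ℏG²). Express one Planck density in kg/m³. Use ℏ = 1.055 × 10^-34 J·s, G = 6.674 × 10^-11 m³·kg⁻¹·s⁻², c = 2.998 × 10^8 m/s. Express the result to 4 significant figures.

ρ_P = c⁵/(ℏG²)
  = 2.422 × 10^42 / 4.699 × 10^-55
  = 5.154 × 10^96 kg/m³

5.154 × 10^96 kg/m³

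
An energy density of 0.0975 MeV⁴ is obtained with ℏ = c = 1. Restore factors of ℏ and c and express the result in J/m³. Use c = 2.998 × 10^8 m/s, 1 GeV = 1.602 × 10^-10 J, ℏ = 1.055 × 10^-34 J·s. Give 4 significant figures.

2.030 × 10^24 J/m³

[E]/[L]³ = [E]⁴/(ℏc)³; restore (ℏc)⁻³.
1 GeV⁴ → 1/(ℏc)³ × (1 GeV in J)⁴ = 2.082 × 10^37 J/m³.
Convert the energy scale: 0.0975 MeV⁴ = 9.75 × 10^-14 GeV⁴.
Result: 9.75 × 10^-14 × 2.082 × 10^37 = 2.030 × 10^24 J/m³.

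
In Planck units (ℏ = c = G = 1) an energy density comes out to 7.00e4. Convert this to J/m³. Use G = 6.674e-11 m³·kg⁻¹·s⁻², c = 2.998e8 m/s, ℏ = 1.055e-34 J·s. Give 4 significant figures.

3.243e118 J/m³

One Planck energy density: u_P = c⁷/(ℏG²) = 4.632e113 J/m³.
7.00e4 × 4.632e113 J/m³ = 3.243e118 J/m³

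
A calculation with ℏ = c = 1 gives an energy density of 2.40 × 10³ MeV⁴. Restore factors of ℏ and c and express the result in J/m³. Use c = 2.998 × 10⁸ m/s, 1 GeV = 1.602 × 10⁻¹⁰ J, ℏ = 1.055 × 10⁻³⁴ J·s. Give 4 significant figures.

[E]/[L]³ = [E]⁴/(ℏc)³; restore (ℏc)⁻³.
1 GeV⁴ → 1/(ℏc)³ × (1 GeV in J)⁴ = 2.082 × 10³⁷ J/m³.
Convert the energy scale: 2.40 × 10³ MeV⁴ = 2.40 × 10⁻⁹ GeV⁴.
Result: 2.40 × 10⁻⁹ × 2.082 × 10³⁷ = 4.996 × 10²⁸ J/m³.

4.996 × 10²⁸ J/m³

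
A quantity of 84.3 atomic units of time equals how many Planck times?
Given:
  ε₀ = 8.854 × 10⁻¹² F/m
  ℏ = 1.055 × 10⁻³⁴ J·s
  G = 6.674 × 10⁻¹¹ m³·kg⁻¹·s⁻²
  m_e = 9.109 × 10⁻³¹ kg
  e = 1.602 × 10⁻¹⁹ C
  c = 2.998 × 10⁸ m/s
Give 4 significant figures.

atomic unit of time: τ_au = (4πε₀)²ℏ³/(m_e e⁴) = 2.423 × 10⁻¹⁷ s
Planck time: t_P = √(ℏG/c⁵) = 5.392 × 10⁻⁴⁴ s
84.3 × 2.423 × 10⁻¹⁷ / 5.392 × 10⁻⁴⁴ = 3.788 × 10²⁸

3.788 × 10²⁸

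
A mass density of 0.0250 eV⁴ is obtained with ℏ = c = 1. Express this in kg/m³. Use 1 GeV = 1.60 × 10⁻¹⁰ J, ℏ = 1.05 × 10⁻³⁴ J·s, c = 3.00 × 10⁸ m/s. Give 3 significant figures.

5.82 × 10⁻¹⁸ kg/m³

Mass density is [E]/(c²[L]³) = [E]⁴/(ℏ³c⁵).
1 GeV⁴ → 1/(ℏ³c⁵) × (1 GeV in J)⁴ = 2.33 × 10²⁰ kg/m³.
Convert the energy scale: 0.0250 eV⁴ = 2.50 × 10⁻³⁸ GeV⁴.
Result: 2.50 × 10⁻³⁸ × 2.33 × 10²⁰ = 5.82 × 10⁻¹⁸ kg/m³.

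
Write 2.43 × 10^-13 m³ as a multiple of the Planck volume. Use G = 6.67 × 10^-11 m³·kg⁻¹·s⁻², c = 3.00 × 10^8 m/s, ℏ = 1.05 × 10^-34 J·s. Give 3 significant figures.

Planck volume: V_P = (ℏG/c³)^(3/2) = 4.18 × 10^-105 m³.
2.43 × 10^-13 / 4.18 × 10^-105 = 5.82 × 10^91

5.82 × 10^91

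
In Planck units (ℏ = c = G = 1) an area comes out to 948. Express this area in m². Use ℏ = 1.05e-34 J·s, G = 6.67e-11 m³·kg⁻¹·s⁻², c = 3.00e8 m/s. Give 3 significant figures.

2.46e-67 m²

One Planck area: A_P = ℏG/c³ = 2.59e-70 m².
948 × 2.59e-70 m² = 2.46e-67 m²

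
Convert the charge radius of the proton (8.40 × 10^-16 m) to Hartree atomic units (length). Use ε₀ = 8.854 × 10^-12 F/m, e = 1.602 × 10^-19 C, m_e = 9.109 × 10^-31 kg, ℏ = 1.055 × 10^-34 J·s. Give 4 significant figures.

Bohr radius: a₀ = 4πε₀ℏ²/(m_e e²) = 5.297 × 10^-11 m.
8.40 × 10^-16 / 5.297 × 10^-11 = 1.586 × 10^-5

1.586 × 10^-5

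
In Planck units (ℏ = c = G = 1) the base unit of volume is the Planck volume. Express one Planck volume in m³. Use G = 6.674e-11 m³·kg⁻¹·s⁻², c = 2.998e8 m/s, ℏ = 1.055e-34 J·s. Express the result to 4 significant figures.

V_P = (ℏG/c³)^(3/2)
  = √(1.784e-209)
  = 4.224e-105 m³

4.224e-105 m³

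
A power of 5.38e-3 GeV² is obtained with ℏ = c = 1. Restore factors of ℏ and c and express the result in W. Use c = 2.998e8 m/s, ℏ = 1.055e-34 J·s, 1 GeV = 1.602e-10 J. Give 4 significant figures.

1.309e12 W

Power is [E]/[T] = [E]²/ℏ.
1 GeV² → 1/ℏ × (1 GeV in J)² = 2.433e14 W.
Result: 5.38e-3 × 2.433e14 = 1.309e12 W.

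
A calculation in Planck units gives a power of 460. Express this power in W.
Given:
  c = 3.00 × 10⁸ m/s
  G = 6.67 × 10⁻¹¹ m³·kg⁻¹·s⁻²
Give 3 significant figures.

1.68 × 10⁵⁵ W

One Planck power: P_P = c⁵/G = 3.64 × 10⁵² W.
460 × 3.64 × 10⁵² W = 1.68 × 10⁵⁵ W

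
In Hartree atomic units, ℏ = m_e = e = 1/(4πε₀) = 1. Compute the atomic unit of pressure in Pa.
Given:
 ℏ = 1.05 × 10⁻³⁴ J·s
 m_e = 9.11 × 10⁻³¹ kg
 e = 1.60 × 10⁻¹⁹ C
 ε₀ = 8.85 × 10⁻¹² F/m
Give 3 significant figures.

3.01 × 10¹³ Pa

The unique combination of the constants set to 1 with dimensions of pressure is P_au = E_h/a₀³ = m_e⁴e¹⁰/((4πε₀)⁵ℏ⁸).
E_h = 4.38 × 10⁻¹⁸ J
a₀ = 5.26 × 10⁻¹¹ m
E_h/a₀³ = 3.01 × 10¹³ Pa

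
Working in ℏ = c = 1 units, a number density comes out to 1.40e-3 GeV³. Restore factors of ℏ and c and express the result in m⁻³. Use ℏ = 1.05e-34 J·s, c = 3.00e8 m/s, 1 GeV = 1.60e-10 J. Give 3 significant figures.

Number density is [L]⁻³ = [E]³/(ℏc)³.
1 GeV³ → 1/(ℏc)³ × (1 GeV in J)³ = 1.31e47 m⁻³.
Result: 1.40e-3 × 1.31e47 = 1.83e44 m⁻³.

1.83e44 m⁻³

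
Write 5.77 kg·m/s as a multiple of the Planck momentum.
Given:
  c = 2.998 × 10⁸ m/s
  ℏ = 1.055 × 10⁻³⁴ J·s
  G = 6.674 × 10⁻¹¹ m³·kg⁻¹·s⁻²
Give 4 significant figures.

Planck momentum: p_P = √(ℏc³/G) = 6.527 kg·m/s.
5.77 / 6.527 = 0.8841

0.8841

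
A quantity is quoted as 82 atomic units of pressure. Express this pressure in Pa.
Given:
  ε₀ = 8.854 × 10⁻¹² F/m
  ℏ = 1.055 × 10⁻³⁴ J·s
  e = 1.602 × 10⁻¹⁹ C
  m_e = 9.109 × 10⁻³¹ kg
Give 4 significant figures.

One atomic unit of pressure: P_au = E_h/a₀³ = m_e⁴e¹⁰/((4πε₀)⁵ℏ⁸) = 2.929 × 10¹³ Pa.
82 × 2.929 × 10¹³ Pa = 2.402 × 10¹⁵ Pa

2.402 × 10¹⁵ Pa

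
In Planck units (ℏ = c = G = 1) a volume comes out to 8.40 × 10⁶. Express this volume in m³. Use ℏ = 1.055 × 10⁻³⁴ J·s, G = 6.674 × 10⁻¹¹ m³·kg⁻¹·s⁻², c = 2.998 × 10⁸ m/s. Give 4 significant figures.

One Planck volume: V_P = (ℏG/c³)^(3/2) = 4.224 × 10⁻¹⁰⁵ m³.
8.40 × 10⁶ × 4.224 × 10⁻¹⁰⁵ m³ = 3.548 × 10⁻⁹⁸ m³

3.548 × 10⁻⁹⁸ m³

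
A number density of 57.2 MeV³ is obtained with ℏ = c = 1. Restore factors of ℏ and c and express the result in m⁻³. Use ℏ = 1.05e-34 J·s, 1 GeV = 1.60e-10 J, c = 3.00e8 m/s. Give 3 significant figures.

7.50e39 m⁻³

Number density is [L]⁻³ = [E]³/(ℏc)³.
1 GeV³ → 1/(ℏc)³ × (1 GeV in J)³ = 1.31e47 m⁻³.
Convert the energy scale: 57.2 MeV³ = 5.72e-8 GeV³.
Result: 5.72e-8 × 1.31e47 = 7.50e39 m⁻³.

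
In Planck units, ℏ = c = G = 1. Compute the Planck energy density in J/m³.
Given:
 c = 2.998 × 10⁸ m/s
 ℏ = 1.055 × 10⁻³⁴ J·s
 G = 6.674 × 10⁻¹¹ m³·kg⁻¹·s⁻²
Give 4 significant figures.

Dimensional analysis gives u_P = c⁷/(ℏG²).
  = 2.177 × 10⁵⁹ / 4.699 × 10⁻⁵⁵
  = 4.632 × 10¹¹³ J/m³

4.632 × 10¹¹³ J/m³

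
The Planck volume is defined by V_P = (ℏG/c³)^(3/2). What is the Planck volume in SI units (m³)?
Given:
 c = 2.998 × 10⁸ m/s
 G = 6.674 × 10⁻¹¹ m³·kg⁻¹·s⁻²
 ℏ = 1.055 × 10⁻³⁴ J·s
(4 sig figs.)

4.224 × 10⁻¹⁰⁵ m³

V_P = (ℏG/c³)^(3/2)
  = √(1.784 × 10⁻²⁰⁹)
  = 4.224 × 10⁻¹⁰⁵ m³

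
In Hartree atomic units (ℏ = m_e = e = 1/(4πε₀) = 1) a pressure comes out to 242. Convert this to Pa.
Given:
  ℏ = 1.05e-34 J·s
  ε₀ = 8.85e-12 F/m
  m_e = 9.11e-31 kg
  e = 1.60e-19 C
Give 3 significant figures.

One atomic unit of pressure: P_au = E_h/a₀³ = m_e⁴e¹⁰/((4πε₀)⁵ℏ⁸) = 3.01e13 Pa.
242 × 3.01e13 Pa = 7.29e15 Pa

7.29e15 Pa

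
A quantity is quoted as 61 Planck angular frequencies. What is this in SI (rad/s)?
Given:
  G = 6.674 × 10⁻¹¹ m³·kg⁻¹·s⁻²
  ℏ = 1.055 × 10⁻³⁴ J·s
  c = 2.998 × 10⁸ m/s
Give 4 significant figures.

1.131 × 10⁴⁵ rad/s

One Planck angular frequency: ω_P = √(c⁵/(ℏG)) = 1.855 × 10⁴³ rad/s.
61 × 1.855 × 10⁴³ rad/s = 1.131 × 10⁴⁵ rad/s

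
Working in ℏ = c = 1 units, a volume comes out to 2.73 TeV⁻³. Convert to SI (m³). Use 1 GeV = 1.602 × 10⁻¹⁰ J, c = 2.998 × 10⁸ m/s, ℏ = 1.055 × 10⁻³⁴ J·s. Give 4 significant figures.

Volume is [L]³ = [E]⁻³·(ℏc)³.
1 GeV⁻³ → (ℏc)³ × (1 GeV in J)⁻³ = 7.696 × 10⁻⁴⁸ m³.
Convert the energy scale: 2.73 TeV⁻³ = 2.73 × 10⁻⁹ GeV⁻³.
Result: 2.73 × 10⁻⁹ × 7.696 × 10⁻⁴⁸ = 2.101 × 10⁻⁵⁶ m³.

2.101 × 10⁻⁵⁶ m³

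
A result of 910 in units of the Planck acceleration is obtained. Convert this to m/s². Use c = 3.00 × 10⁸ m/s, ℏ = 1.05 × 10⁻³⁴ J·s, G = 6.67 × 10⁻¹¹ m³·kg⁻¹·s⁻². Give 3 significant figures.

One Planck acceleration: a_P = √(c⁷/(ℏG)) = 5.59 × 10⁵¹ m/s².
910 × 5.59 × 10⁵¹ m/s² = 5.09 × 10⁵⁴ m/s²

5.09 × 10⁵⁴ m/s²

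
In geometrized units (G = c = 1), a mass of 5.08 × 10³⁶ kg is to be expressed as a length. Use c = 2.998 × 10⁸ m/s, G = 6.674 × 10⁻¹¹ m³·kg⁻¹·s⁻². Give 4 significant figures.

In G = c = 1 units mass has dimensions of length; the conversion factor is G/c².
5.08 × 10³⁶ kg × (G/c²) = 3.772 × 10⁹ m

3.772 × 10⁹ m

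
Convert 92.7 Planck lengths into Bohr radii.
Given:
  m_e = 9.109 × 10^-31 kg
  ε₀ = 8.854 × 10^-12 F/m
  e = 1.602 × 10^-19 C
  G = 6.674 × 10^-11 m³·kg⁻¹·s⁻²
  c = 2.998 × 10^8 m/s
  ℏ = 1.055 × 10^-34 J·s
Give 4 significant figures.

Planck length: ℓ_P = √(ℏG/c³) = 1.616 × 10^-35 m
Bohr radius: a₀ = 4πε₀ℏ²/(m_e e²) = 5.297 × 10^-11 m
92.7 × 1.616 × 10^-35 / 5.297 × 10^-11 = 2.829 × 10^-23

2.829 × 10^-23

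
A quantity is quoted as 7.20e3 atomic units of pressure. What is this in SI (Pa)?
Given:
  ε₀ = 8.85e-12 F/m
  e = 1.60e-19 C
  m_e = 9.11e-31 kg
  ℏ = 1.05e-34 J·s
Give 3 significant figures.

One atomic unit of pressure: P_au = E_h/a₀³ = m_e⁴e¹⁰/((4πε₀)⁵ℏ⁸) = 3.01e13 Pa.
7.20e3 × 3.01e13 Pa = 2.17e17 Pa

2.17e17 Pa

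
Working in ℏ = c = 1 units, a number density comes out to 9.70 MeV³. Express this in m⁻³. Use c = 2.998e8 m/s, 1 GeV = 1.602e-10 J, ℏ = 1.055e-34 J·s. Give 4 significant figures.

1.260e39 m⁻³

Number density is [L]⁻³ = [E]³/(ℏc)³.
1 GeV³ → 1/(ℏc)³ × (1 GeV in J)³ = 1.299e47 m⁻³.
Convert the energy scale: 9.70 MeV³ = 9.70e-9 GeV³.
Result: 9.70e-9 × 1.299e47 = 1.260e39 m⁻³.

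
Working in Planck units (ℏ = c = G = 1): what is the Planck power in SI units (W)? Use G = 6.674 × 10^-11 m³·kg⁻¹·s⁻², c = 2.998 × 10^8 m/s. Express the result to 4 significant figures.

From ℏ = c = G = 1 the power scale is P_P = c⁵/G.
  = 2.422 × 10^42 / 6.674 × 10^-11
  = 3.629 × 10^52 W

3.629 × 10^52 W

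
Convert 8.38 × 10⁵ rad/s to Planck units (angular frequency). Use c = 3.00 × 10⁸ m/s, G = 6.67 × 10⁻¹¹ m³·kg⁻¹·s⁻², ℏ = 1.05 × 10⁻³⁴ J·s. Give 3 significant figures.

4.50 × 10⁻³⁸

Planck angular frequency: ω_P = √(c⁵/(ℏG)) = 1.86 × 10⁴³ rad/s.
8.38 × 10⁵ / 1.86 × 10⁴³ = 4.50 × 10⁻³⁸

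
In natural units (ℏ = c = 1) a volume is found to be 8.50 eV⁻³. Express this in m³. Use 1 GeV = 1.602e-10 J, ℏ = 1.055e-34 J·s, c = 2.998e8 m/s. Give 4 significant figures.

Volume is [L]³ = [E]⁻³·(ℏc)³.
1 GeV⁻³ → (ℏc)³ × (1 GeV in J)⁻³ = 7.696e-48 m³.
Convert the energy scale: 8.50 eV⁻³ = 8.50e27 GeV⁻³.
Result: 8.50e27 × 7.696e-48 = 6.542e-20 m³.

6.542e-20 m³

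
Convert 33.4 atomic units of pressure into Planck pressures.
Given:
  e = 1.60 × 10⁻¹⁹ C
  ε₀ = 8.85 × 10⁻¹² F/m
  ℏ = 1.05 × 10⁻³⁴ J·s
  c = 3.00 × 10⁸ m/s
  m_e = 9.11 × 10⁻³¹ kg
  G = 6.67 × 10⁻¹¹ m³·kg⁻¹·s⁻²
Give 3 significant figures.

2.15 × 10⁻⁹⁹

atomic unit of pressure: P_au = E_h/a₀³ = m_e⁴e¹⁰/((4πε₀)⁵ℏ⁸) = 3.01 × 10¹³ Pa
Planck pressure: p_P = c⁷/(ℏG²) = 4.68 × 10¹¹³ Pa
33.4 × 3.01 × 10¹³ / 4.68 × 10¹¹³ = 2.15 × 10⁻⁹⁹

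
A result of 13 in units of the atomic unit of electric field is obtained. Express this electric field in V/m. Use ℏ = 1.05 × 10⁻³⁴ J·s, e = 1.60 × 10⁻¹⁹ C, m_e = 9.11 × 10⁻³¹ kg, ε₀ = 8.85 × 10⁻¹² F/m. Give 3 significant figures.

6.77 × 10¹² V/m

One atomic unit of electric field: E_au = E_h/(e a₀) = m_e²e⁵/((4πε₀)³ℏ⁴) = 5.20 × 10¹¹ V/m.
13 × 5.20 × 10¹¹ V/m = 6.77 × 10¹² V/m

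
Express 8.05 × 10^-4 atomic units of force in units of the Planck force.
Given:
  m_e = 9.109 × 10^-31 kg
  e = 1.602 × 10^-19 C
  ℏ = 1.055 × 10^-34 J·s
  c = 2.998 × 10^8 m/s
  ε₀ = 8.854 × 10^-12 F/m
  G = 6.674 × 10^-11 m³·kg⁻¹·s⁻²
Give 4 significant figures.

5.467 × 10^-55

atomic unit of force: F_au = E_h/a₀ = m_e²e⁶/((4πε₀)³ℏ⁴) = 8.220 × 10^-8 N
Planck force: F_P = c⁴/G = 1.210 × 10^44 N
8.05 × 10^-4 × 8.220 × 10^-8 / 1.210 × 10^44 = 5.467 × 10^-55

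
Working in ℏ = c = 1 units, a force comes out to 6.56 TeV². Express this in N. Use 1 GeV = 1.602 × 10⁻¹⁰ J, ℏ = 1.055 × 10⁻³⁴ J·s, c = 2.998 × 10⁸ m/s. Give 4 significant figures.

Force is [E]/[L] = [E]²/(ℏc); restore (ℏc)⁻¹.
1 GeV² → 1/(ℏc) × (1 GeV in J)² = 8.114 × 10⁵ N.
Convert the energy scale: 6.56 TeV² = 6.56 × 10⁶ GeV².
Result: 6.56 × 10⁶ × 8.114 × 10⁵ = 5.323 × 10¹² N.

5.323 × 10¹² N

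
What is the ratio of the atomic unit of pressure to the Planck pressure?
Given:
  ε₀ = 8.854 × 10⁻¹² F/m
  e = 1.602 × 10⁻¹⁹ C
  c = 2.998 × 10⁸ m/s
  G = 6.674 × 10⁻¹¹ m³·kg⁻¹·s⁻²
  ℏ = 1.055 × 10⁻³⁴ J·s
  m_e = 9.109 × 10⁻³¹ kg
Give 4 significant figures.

atomic unit of pressure: P_au = E_h/a₀³ = m_e⁴e¹⁰/((4πε₀)⁵ℏ⁸) = 2.929 × 10¹³ Pa
Planck pressure: p_P = c⁷/(ℏG²) = 4.632 × 10¹¹³ Pa
ratio = 2.929 × 10¹³ / 4.632 × 10¹¹³ = 6.323 × 10⁻¹⁰¹

6.323 × 10⁻¹⁰¹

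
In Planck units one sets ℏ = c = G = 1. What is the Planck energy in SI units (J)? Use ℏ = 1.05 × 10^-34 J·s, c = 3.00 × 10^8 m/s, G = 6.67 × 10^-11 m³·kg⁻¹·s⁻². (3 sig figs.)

1.96 × 10^9 J

E_P = √(ℏc⁵/G)
  = √(3.83 × 10^18)
  = 1.96 × 10^9 J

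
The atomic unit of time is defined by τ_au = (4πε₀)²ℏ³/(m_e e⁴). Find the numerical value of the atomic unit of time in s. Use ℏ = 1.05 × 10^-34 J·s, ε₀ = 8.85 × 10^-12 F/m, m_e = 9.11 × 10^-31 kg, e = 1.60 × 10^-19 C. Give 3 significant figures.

τ_au = (4πε₀)²ℏ³/(m_e e⁴)
E_h = 4.38 × 10^-18 J
ℏ/E_h = 2.40 × 10^-17 s

2.40 × 10^-17 s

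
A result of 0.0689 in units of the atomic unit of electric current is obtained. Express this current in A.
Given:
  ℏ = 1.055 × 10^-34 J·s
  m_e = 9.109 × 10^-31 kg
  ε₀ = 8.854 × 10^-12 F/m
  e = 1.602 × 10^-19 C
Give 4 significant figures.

4.556 × 10^-4 A

One atomic unit of electric current: I_au = e E_h/ℏ = m_e e⁵/((4πε₀)²ℏ³) = 6.612 × 10^-3 A.
0.0689 × 6.612 × 10^-3 A = 4.556 × 10^-4 A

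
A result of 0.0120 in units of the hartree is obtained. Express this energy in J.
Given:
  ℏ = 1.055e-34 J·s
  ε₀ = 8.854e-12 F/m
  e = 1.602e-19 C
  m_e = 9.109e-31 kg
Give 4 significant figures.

5.225e-20 J

One hartree: E_h = m_e e⁴/(4πε₀ℏ)² = 4.354e-18 J.
0.0120 × 4.354e-18 J = 5.225e-20 J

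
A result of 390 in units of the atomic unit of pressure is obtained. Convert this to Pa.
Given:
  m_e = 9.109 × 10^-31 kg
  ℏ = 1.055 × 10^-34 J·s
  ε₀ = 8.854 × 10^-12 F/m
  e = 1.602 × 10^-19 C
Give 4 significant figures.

One atomic unit of pressure: P_au = E_h/a₀³ = m_e⁴e¹⁰/((4πε₀)⁵ℏ⁸) = 2.929 × 10^13 Pa.
390 × 2.929 × 10^13 Pa = 1.142 × 10^16 Pa

1.142 × 10^16 Pa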